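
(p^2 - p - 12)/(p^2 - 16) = (p + 3)/(p + 4)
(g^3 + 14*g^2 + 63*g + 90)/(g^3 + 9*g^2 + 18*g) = (g + 5)/g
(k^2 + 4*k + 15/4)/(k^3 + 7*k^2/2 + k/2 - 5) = (k + 3/2)/(k^2 + k - 2)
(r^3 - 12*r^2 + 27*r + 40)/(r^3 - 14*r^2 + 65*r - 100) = (r^2 - 7*r - 8)/(r^2 - 9*r + 20)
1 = 1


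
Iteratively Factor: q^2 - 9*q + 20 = (q - 5)*(q - 4)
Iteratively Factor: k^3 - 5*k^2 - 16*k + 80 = (k - 4)*(k^2 - k - 20) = (k - 5)*(k - 4)*(k + 4)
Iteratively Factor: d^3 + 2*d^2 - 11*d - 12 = (d - 3)*(d^2 + 5*d + 4) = (d - 3)*(d + 1)*(d + 4)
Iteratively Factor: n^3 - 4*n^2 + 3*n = (n - 1)*(n^2 - 3*n) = n*(n - 1)*(n - 3)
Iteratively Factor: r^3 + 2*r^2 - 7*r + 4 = (r - 1)*(r^2 + 3*r - 4) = (r - 1)^2*(r + 4)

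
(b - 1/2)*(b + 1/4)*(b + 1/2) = b^3 + b^2/4 - b/4 - 1/16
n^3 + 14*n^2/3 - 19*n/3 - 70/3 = (n - 7/3)*(n + 2)*(n + 5)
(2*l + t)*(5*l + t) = 10*l^2 + 7*l*t + t^2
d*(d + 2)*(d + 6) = d^3 + 8*d^2 + 12*d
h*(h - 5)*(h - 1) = h^3 - 6*h^2 + 5*h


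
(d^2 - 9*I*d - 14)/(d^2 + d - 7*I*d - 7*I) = (d - 2*I)/(d + 1)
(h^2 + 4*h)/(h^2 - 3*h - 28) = h/(h - 7)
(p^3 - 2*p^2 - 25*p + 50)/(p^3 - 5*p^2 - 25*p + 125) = (p - 2)/(p - 5)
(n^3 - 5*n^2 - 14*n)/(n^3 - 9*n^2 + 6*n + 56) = n/(n - 4)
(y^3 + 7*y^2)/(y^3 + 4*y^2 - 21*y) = y/(y - 3)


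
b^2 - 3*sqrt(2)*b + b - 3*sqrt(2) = (b + 1)*(b - 3*sqrt(2))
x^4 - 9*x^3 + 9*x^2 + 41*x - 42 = (x - 7)*(x - 3)*(x - 1)*(x + 2)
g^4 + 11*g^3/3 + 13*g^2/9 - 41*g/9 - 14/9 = (g - 1)*(g + 1/3)*(g + 2)*(g + 7/3)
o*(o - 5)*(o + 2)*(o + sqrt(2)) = o^4 - 3*o^3 + sqrt(2)*o^3 - 10*o^2 - 3*sqrt(2)*o^2 - 10*sqrt(2)*o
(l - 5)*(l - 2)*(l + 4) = l^3 - 3*l^2 - 18*l + 40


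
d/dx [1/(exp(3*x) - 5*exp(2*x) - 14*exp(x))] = (-3*exp(2*x) + 10*exp(x) + 14)*exp(-x)/(-exp(2*x) + 5*exp(x) + 14)^2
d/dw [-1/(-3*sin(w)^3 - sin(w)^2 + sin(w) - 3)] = (-9*sin(w)^2 - 2*sin(w) + 1)*cos(w)/(3*sin(w)^3 + sin(w)^2 - sin(w) + 3)^2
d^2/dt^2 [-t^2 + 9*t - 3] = -2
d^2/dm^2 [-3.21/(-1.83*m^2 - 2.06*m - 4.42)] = (-21.499938*m^2 - 24.202116*m + 3.21*(3.66*m + 2.06)*(7.32*m + 4.12) - 51.928812)/(1.83*m^2 + 2.06*m + 4.42)^3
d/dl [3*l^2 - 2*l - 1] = 6*l - 2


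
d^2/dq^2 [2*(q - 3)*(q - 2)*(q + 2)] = 12*q - 12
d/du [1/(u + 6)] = -1/(u + 6)^2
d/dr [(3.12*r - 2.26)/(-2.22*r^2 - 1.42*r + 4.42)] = (6.9264*r^2 - 10.0344*r + 10.5812)/(4.9284*r^4 + 6.3048*r^3 - 17.6084*r^2 - 12.5528*r + 19.5364)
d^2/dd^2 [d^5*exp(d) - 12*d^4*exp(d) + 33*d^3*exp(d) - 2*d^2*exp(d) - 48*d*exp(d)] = (d^5 - 2*d^4 - 43*d^3 + 52*d^2 + 142*d - 100)*exp(d)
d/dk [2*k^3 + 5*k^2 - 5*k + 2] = 6*k^2 + 10*k - 5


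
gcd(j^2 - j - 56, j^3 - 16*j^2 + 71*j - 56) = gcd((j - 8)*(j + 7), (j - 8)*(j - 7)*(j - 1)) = j - 8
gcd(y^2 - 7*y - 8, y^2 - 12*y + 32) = y - 8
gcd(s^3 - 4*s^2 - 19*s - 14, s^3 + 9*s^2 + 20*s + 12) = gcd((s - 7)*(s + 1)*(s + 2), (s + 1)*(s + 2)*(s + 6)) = s^2 + 3*s + 2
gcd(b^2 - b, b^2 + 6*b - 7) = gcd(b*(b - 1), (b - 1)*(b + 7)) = b - 1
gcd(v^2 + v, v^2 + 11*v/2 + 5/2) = 1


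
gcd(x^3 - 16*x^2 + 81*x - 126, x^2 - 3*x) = x - 3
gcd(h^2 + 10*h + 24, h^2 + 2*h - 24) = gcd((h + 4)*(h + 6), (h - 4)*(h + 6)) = h + 6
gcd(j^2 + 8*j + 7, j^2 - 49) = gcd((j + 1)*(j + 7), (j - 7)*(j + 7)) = j + 7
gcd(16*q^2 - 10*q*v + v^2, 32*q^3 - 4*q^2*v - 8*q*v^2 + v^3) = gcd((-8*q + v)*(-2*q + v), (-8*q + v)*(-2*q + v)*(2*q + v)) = 16*q^2 - 10*q*v + v^2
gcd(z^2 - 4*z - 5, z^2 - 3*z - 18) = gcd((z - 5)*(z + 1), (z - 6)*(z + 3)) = 1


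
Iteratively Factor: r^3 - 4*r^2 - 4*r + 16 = (r + 2)*(r^2 - 6*r + 8) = (r - 4)*(r + 2)*(r - 2)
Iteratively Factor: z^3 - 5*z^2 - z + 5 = (z + 1)*(z^2 - 6*z + 5) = (z - 1)*(z + 1)*(z - 5)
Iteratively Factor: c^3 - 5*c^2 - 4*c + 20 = (c + 2)*(c^2 - 7*c + 10) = (c - 5)*(c + 2)*(c - 2)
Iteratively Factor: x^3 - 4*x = (x)*(x^2 - 4) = x*(x - 2)*(x + 2)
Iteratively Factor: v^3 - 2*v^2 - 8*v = (v + 2)*(v^2 - 4*v) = v*(v + 2)*(v - 4)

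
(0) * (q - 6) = 0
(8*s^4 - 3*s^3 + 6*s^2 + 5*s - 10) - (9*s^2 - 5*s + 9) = 8*s^4 - 3*s^3 - 3*s^2 + 10*s - 19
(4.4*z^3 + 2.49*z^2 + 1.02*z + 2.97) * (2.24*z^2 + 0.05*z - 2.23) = 9.856*z^5 + 5.7976*z^4 - 7.4027*z^3 + 1.1511*z^2 - 2.1261*z - 6.6231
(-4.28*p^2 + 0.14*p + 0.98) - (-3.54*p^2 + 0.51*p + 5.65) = -0.74*p^2 - 0.37*p - 4.67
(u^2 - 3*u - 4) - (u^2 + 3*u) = -6*u - 4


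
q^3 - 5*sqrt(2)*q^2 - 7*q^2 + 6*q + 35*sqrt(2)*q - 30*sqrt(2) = (q - 6)*(q - 1)*(q - 5*sqrt(2))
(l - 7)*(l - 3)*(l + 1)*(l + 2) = l^4 - 7*l^3 - 7*l^2 + 43*l + 42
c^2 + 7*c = c*(c + 7)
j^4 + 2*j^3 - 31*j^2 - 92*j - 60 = (j - 6)*(j + 1)*(j + 2)*(j + 5)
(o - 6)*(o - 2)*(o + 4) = o^3 - 4*o^2 - 20*o + 48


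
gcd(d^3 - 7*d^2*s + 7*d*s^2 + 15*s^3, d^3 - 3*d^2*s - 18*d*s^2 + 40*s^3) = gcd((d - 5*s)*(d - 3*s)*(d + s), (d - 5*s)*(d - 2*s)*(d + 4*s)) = -d + 5*s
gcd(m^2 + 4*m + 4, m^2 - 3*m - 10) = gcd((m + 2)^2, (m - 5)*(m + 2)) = m + 2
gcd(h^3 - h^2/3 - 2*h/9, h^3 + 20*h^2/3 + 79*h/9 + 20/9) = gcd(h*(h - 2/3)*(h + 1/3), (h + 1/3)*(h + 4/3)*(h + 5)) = h + 1/3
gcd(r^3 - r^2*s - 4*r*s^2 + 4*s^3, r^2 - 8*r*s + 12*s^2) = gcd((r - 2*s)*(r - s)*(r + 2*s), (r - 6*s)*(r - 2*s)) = r - 2*s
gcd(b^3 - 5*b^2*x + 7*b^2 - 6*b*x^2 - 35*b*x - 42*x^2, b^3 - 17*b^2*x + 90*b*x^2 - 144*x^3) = -b + 6*x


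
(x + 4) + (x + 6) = 2*x + 10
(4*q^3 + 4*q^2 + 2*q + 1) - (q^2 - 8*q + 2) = 4*q^3 + 3*q^2 + 10*q - 1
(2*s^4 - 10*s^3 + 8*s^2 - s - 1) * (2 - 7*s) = -14*s^5 + 74*s^4 - 76*s^3 + 23*s^2 + 5*s - 2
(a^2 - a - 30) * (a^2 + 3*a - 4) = a^4 + 2*a^3 - 37*a^2 - 86*a + 120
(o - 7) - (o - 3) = -4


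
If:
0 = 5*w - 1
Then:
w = 1/5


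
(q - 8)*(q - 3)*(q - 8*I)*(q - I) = q^4 - 11*q^3 - 9*I*q^3 + 16*q^2 + 99*I*q^2 + 88*q - 216*I*q - 192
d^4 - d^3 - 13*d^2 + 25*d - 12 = (d - 3)*(d - 1)^2*(d + 4)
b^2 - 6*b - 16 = (b - 8)*(b + 2)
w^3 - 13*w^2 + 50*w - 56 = (w - 7)*(w - 4)*(w - 2)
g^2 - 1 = (g - 1)*(g + 1)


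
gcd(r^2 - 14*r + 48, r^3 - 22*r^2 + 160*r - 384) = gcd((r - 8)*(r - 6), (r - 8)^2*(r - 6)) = r^2 - 14*r + 48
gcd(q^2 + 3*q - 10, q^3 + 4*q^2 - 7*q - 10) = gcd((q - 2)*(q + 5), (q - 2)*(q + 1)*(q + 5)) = q^2 + 3*q - 10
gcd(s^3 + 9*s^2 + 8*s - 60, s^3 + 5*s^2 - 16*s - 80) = s + 5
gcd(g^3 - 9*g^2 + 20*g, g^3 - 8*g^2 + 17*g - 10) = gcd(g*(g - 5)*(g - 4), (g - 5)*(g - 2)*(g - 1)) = g - 5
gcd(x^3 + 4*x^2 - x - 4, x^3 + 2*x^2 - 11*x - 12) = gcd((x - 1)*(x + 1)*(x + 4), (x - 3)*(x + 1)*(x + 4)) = x^2 + 5*x + 4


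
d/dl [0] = 0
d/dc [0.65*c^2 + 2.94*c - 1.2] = 1.3*c + 2.94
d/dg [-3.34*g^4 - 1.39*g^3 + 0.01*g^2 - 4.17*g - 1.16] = -13.36*g^3 - 4.17*g^2 + 0.02*g - 4.17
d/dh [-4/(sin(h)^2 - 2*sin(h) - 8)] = 8*(sin(h) - 1)*cos(h)/((sin(h) - 4)^2*(sin(h) + 2)^2)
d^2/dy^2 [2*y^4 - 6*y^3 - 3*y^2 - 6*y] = 24*y^2 - 36*y - 6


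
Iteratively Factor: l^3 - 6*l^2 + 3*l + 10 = (l + 1)*(l^2 - 7*l + 10) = (l - 2)*(l + 1)*(l - 5)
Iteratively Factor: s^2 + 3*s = (s)*(s + 3)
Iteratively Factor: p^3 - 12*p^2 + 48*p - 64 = (p - 4)*(p^2 - 8*p + 16) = (p - 4)^2*(p - 4)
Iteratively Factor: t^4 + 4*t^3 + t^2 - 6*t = (t + 3)*(t^3 + t^2 - 2*t) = (t + 2)*(t + 3)*(t^2 - t) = t*(t + 2)*(t + 3)*(t - 1)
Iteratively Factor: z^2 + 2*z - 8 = (z - 2)*(z + 4)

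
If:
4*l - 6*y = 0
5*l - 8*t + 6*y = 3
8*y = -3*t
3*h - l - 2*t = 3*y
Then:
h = -5/209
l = 27/209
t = -48/209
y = 18/209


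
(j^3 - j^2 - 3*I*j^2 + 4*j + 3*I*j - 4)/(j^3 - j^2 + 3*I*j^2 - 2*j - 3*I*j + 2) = (j - 4*I)/(j + 2*I)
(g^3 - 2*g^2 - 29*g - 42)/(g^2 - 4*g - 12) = (g^2 - 4*g - 21)/(g - 6)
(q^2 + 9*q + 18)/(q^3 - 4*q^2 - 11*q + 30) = (q + 6)/(q^2 - 7*q + 10)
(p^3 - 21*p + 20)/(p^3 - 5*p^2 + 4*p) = (p + 5)/p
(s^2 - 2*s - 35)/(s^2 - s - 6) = (-s^2 + 2*s + 35)/(-s^2 + s + 6)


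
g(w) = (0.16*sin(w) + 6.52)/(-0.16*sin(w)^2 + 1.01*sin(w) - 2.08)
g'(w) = (0.32*sin(w)*cos(w) - 1.01*cos(w))*(0.16*sin(w) + 6.52)/(-0.16*sin(w)^2 + 1.01*sin(w) - 2.08)^2 + 0.16*cos(w)/(-0.16*sin(w)^2 + 1.01*sin(w) - 2.08) = (0.0256*sin(w)^2 + 2.0864*sin(w) - 6.918)*cos(w)/(0.0256*sin(w)^4 - 0.3232*sin(w)^3 + 1.6857*sin(w)^2 - 4.2016*sin(w) + 4.3264)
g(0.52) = -4.08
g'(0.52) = -1.95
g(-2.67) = -2.51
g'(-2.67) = 1.06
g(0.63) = -4.29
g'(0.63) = -1.93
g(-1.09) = -2.06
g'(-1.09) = -0.42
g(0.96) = -4.89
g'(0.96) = -1.61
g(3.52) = -2.61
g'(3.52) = 1.17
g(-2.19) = -2.12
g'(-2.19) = 0.55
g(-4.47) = -5.34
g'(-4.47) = 0.75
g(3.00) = -3.37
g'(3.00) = 1.74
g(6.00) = -2.73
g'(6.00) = -1.28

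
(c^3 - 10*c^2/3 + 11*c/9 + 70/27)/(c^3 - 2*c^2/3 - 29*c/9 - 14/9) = (c - 5/3)/(c + 1)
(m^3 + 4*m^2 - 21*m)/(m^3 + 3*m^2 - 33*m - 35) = m*(m - 3)/(m^2 - 4*m - 5)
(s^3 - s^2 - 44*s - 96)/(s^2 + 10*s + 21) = (s^2 - 4*s - 32)/(s + 7)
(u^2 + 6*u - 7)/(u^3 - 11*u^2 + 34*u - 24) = (u + 7)/(u^2 - 10*u + 24)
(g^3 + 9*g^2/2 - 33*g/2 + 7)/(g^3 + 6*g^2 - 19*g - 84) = (g^2 - 5*g/2 + 1)/(g^2 - g - 12)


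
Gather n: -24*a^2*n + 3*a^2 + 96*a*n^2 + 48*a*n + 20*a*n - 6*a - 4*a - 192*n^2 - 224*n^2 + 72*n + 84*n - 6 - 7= 3*a^2 - 10*a + n^2*(96*a - 416) + n*(-24*a^2 + 68*a + 156) - 13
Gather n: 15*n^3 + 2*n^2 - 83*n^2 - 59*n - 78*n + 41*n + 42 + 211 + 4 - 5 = 15*n^3 - 81*n^2 - 96*n + 252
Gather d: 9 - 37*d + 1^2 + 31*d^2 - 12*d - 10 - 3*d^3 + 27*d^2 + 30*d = -3*d^3 + 58*d^2 - 19*d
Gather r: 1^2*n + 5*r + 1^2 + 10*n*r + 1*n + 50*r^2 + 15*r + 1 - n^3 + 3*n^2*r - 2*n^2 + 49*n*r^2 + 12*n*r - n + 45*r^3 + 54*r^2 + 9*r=-n^3 - 2*n^2 + n + 45*r^3 + r^2*(49*n + 104) + r*(3*n^2 + 22*n + 29) + 2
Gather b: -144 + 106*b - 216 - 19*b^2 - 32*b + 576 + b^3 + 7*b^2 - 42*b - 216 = b^3 - 12*b^2 + 32*b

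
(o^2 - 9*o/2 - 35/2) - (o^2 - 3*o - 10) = -3*o/2 - 15/2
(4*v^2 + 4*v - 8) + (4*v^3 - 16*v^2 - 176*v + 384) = 4*v^3 - 12*v^2 - 172*v + 376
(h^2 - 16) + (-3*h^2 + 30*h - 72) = -2*h^2 + 30*h - 88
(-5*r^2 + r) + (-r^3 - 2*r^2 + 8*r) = -r^3 - 7*r^2 + 9*r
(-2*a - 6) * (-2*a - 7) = 4*a^2 + 26*a + 42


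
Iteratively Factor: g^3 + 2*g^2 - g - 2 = (g - 1)*(g^2 + 3*g + 2) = (g - 1)*(g + 2)*(g + 1)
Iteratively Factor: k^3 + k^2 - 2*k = (k)*(k^2 + k - 2) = k*(k - 1)*(k + 2)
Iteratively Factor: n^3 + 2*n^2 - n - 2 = (n + 1)*(n^2 + n - 2) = (n - 1)*(n + 1)*(n + 2)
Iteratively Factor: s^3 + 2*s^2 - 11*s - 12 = (s + 1)*(s^2 + s - 12) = (s + 1)*(s + 4)*(s - 3)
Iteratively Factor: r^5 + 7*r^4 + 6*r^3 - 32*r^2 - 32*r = (r - 2)*(r^4 + 9*r^3 + 24*r^2 + 16*r) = (r - 2)*(r + 4)*(r^3 + 5*r^2 + 4*r) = (r - 2)*(r + 1)*(r + 4)*(r^2 + 4*r) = r*(r - 2)*(r + 1)*(r + 4)*(r + 4)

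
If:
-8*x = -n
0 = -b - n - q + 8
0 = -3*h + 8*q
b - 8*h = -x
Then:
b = 512/67 - 515*x/67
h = 64/67 - 56*x/67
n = 8*x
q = 24/67 - 21*x/67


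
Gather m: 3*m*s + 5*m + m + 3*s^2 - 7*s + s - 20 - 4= m*(3*s + 6) + 3*s^2 - 6*s - 24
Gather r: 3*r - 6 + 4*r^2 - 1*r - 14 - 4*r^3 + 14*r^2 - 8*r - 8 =-4*r^3 + 18*r^2 - 6*r - 28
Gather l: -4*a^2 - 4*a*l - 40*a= -4*a^2 - 4*a*l - 40*a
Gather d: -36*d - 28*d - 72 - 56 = -64*d - 128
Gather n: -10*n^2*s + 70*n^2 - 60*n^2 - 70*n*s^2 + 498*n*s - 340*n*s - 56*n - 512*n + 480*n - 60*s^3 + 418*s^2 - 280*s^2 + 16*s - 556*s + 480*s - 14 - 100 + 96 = n^2*(10 - 10*s) + n*(-70*s^2 + 158*s - 88) - 60*s^3 + 138*s^2 - 60*s - 18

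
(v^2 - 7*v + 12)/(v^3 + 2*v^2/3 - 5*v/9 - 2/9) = 9*(v^2 - 7*v + 12)/(9*v^3 + 6*v^2 - 5*v - 2)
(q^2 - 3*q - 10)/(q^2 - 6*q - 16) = (q - 5)/(q - 8)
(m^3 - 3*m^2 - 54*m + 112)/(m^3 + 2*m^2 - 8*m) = (m^2 - m - 56)/(m*(m + 4))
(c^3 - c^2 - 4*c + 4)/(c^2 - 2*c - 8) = (c^2 - 3*c + 2)/(c - 4)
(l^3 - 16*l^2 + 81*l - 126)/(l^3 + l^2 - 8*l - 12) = (l^2 - 13*l + 42)/(l^2 + 4*l + 4)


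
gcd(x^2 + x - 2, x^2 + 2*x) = x + 2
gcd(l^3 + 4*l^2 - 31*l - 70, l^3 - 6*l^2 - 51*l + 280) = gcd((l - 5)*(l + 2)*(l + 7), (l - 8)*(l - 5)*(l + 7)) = l^2 + 2*l - 35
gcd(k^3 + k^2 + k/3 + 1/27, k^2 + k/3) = k + 1/3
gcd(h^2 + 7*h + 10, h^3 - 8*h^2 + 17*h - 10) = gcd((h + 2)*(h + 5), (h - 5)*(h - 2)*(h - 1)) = 1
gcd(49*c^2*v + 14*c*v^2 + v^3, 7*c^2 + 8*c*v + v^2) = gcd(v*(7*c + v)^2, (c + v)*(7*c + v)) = 7*c + v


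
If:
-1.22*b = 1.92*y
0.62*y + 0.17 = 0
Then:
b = 0.43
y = -0.27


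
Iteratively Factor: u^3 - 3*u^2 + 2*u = (u)*(u^2 - 3*u + 2) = u*(u - 1)*(u - 2)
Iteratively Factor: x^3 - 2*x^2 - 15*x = (x)*(x^2 - 2*x - 15) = x*(x + 3)*(x - 5)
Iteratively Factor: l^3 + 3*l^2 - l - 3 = (l + 3)*(l^2 - 1) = (l - 1)*(l + 3)*(l + 1)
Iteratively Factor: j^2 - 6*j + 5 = (j - 1)*(j - 5)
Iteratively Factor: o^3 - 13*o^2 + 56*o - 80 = (o - 4)*(o^2 - 9*o + 20) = (o - 5)*(o - 4)*(o - 4)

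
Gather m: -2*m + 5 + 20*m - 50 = 18*m - 45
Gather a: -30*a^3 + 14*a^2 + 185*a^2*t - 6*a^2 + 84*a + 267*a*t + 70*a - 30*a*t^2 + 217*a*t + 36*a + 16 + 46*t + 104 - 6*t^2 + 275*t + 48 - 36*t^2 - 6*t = -30*a^3 + a^2*(185*t + 8) + a*(-30*t^2 + 484*t + 190) - 42*t^2 + 315*t + 168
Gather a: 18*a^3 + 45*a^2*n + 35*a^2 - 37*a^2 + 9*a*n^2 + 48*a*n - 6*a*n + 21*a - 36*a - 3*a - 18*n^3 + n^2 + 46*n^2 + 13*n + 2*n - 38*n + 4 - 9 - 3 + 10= 18*a^3 + a^2*(45*n - 2) + a*(9*n^2 + 42*n - 18) - 18*n^3 + 47*n^2 - 23*n + 2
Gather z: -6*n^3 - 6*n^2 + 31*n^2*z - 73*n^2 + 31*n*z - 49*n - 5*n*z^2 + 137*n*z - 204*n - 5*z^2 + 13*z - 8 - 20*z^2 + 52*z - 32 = -6*n^3 - 79*n^2 - 253*n + z^2*(-5*n - 25) + z*(31*n^2 + 168*n + 65) - 40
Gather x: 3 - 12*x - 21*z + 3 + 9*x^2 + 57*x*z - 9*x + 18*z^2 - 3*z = 9*x^2 + x*(57*z - 21) + 18*z^2 - 24*z + 6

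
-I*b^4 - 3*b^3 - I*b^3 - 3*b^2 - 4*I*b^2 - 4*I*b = b*(b - 4*I)*(b + I)*(-I*b - I)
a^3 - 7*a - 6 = (a - 3)*(a + 1)*(a + 2)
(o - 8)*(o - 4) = o^2 - 12*o + 32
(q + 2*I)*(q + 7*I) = q^2 + 9*I*q - 14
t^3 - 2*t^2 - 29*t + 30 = (t - 6)*(t - 1)*(t + 5)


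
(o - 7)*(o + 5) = o^2 - 2*o - 35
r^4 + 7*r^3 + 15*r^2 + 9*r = r*(r + 1)*(r + 3)^2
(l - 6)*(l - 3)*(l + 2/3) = l^3 - 25*l^2/3 + 12*l + 12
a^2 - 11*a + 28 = (a - 7)*(a - 4)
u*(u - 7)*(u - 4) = u^3 - 11*u^2 + 28*u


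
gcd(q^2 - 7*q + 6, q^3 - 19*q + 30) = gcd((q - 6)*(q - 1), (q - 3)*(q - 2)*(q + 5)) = 1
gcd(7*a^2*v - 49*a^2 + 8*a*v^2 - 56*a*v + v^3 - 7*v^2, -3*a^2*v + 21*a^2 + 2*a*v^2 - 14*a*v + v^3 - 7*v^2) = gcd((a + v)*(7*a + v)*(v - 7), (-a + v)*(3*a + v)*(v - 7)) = v - 7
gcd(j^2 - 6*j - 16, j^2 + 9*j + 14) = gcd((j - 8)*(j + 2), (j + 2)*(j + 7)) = j + 2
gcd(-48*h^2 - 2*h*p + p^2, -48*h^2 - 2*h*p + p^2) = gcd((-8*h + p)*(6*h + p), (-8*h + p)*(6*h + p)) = -48*h^2 - 2*h*p + p^2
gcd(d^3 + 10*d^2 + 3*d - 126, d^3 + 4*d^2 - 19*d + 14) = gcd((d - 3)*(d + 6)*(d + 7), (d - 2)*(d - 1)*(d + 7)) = d + 7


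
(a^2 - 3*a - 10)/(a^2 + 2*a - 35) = (a + 2)/(a + 7)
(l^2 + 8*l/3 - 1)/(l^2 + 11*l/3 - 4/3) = (l + 3)/(l + 4)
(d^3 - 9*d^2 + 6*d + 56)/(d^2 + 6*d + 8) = (d^2 - 11*d + 28)/(d + 4)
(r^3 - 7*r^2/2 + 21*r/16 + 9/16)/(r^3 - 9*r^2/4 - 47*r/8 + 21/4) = (4*r^2 - 11*r - 3)/(2*(2*r^2 - 3*r - 14))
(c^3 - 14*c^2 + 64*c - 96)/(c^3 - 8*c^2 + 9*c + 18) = (c^2 - 8*c + 16)/(c^2 - 2*c - 3)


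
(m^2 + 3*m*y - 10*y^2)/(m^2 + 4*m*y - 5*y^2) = (-m + 2*y)/(-m + y)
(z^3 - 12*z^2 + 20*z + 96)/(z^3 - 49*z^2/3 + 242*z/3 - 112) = 3*(z + 2)/(3*z - 7)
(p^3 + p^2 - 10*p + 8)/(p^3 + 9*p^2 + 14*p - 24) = (p - 2)/(p + 6)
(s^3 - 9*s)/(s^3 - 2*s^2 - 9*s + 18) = s/(s - 2)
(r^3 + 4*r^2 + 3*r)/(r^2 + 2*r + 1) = r*(r + 3)/(r + 1)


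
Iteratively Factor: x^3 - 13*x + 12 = (x - 1)*(x^2 + x - 12) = (x - 1)*(x + 4)*(x - 3)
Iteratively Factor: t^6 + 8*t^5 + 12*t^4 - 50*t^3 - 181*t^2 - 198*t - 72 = (t - 3)*(t^5 + 11*t^4 + 45*t^3 + 85*t^2 + 74*t + 24) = (t - 3)*(t + 2)*(t^4 + 9*t^3 + 27*t^2 + 31*t + 12) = (t - 3)*(t + 1)*(t + 2)*(t^3 + 8*t^2 + 19*t + 12) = (t - 3)*(t + 1)*(t + 2)*(t + 3)*(t^2 + 5*t + 4) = (t - 3)*(t + 1)*(t + 2)*(t + 3)*(t + 4)*(t + 1)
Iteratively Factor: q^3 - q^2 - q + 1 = (q - 1)*(q^2 - 1) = (q - 1)*(q + 1)*(q - 1)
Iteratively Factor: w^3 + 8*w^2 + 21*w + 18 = (w + 3)*(w^2 + 5*w + 6) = (w + 2)*(w + 3)*(w + 3)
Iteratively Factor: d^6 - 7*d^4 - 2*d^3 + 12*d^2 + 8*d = (d - 2)*(d^5 + 2*d^4 - 3*d^3 - 8*d^2 - 4*d) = (d - 2)*(d + 2)*(d^4 - 3*d^2 - 2*d) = d*(d - 2)*(d + 2)*(d^3 - 3*d - 2) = d*(d - 2)*(d + 1)*(d + 2)*(d^2 - d - 2) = d*(d - 2)*(d + 1)^2*(d + 2)*(d - 2)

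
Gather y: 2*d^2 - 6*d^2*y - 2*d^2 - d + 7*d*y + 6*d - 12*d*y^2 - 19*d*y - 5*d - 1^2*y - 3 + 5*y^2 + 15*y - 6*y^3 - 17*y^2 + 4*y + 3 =-6*y^3 + y^2*(-12*d - 12) + y*(-6*d^2 - 12*d + 18)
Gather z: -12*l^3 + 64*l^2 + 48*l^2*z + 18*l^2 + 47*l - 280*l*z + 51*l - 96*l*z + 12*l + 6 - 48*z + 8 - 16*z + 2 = -12*l^3 + 82*l^2 + 110*l + z*(48*l^2 - 376*l - 64) + 16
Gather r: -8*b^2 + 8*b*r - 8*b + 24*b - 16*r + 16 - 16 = -8*b^2 + 16*b + r*(8*b - 16)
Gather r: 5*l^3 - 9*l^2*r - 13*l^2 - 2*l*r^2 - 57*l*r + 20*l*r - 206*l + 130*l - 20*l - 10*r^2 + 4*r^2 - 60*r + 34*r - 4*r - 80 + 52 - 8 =5*l^3 - 13*l^2 - 96*l + r^2*(-2*l - 6) + r*(-9*l^2 - 37*l - 30) - 36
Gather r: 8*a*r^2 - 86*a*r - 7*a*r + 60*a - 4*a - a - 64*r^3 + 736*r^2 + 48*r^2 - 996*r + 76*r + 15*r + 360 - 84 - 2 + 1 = 55*a - 64*r^3 + r^2*(8*a + 784) + r*(-93*a - 905) + 275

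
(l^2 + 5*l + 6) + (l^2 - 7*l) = 2*l^2 - 2*l + 6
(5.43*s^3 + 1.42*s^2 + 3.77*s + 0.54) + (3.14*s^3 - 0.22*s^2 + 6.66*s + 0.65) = 8.57*s^3 + 1.2*s^2 + 10.43*s + 1.19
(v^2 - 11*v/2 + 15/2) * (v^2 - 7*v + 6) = v^4 - 25*v^3/2 + 52*v^2 - 171*v/2 + 45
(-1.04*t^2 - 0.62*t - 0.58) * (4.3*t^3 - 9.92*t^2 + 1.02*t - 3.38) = -4.472*t^5 + 7.6508*t^4 + 2.5956*t^3 + 8.6364*t^2 + 1.504*t + 1.9604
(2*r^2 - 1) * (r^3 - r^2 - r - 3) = 2*r^5 - 2*r^4 - 3*r^3 - 5*r^2 + r + 3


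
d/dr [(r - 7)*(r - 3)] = 2*r - 10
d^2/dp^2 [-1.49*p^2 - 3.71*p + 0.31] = -2.98000000000000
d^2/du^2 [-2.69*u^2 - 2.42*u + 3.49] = -5.38000000000000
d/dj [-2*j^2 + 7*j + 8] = 7 - 4*j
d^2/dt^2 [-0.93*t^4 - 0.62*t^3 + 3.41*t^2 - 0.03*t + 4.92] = -11.16*t^2 - 3.72*t + 6.82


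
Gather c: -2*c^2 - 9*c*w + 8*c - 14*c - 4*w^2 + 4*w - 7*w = -2*c^2 + c*(-9*w - 6) - 4*w^2 - 3*w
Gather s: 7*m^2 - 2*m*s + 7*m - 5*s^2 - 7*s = 7*m^2 + 7*m - 5*s^2 + s*(-2*m - 7)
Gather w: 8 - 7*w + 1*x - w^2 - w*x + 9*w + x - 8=-w^2 + w*(2 - x) + 2*x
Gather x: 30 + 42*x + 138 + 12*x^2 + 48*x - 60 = 12*x^2 + 90*x + 108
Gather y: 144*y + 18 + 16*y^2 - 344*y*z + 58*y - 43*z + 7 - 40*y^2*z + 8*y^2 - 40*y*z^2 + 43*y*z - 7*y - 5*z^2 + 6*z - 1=y^2*(24 - 40*z) + y*(-40*z^2 - 301*z + 195) - 5*z^2 - 37*z + 24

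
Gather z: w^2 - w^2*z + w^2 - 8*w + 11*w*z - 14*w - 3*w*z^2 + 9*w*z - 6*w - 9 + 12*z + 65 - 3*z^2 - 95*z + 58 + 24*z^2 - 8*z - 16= 2*w^2 - 28*w + z^2*(21 - 3*w) + z*(-w^2 + 20*w - 91) + 98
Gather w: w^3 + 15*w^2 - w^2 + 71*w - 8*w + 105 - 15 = w^3 + 14*w^2 + 63*w + 90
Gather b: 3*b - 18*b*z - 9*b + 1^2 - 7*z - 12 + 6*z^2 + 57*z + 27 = b*(-18*z - 6) + 6*z^2 + 50*z + 16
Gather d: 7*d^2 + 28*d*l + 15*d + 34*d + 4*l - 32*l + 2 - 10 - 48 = 7*d^2 + d*(28*l + 49) - 28*l - 56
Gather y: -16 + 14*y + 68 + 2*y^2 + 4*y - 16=2*y^2 + 18*y + 36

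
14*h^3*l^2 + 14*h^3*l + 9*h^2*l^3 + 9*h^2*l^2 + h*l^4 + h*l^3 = l*(2*h + l)*(7*h + l)*(h*l + h)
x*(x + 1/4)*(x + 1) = x^3 + 5*x^2/4 + x/4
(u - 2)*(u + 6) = u^2 + 4*u - 12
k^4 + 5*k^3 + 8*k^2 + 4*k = k*(k + 1)*(k + 2)^2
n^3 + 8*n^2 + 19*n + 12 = (n + 1)*(n + 3)*(n + 4)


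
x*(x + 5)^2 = x^3 + 10*x^2 + 25*x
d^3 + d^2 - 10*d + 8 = (d - 2)*(d - 1)*(d + 4)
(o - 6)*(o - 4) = o^2 - 10*o + 24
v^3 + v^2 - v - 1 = (v - 1)*(v + 1)^2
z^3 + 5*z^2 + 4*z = z*(z + 1)*(z + 4)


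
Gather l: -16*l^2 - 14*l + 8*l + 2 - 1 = -16*l^2 - 6*l + 1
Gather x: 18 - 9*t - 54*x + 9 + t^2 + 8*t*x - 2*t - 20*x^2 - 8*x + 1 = t^2 - 11*t - 20*x^2 + x*(8*t - 62) + 28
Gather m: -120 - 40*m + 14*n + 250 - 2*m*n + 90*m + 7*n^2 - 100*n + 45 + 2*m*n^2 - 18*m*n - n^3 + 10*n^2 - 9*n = m*(2*n^2 - 20*n + 50) - n^3 + 17*n^2 - 95*n + 175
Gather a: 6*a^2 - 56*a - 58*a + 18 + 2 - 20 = 6*a^2 - 114*a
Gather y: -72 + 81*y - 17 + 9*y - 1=90*y - 90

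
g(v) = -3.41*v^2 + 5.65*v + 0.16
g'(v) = 5.65 - 6.82*v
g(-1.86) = -22.15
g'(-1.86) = 18.34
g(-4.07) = -79.32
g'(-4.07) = 33.41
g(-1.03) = -9.28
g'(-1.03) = 12.67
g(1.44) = 1.23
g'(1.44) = -4.17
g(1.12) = 2.21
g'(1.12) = -1.99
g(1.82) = -0.85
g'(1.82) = -6.76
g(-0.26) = -1.54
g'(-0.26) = 7.42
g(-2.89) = -44.65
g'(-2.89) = 25.36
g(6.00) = -88.70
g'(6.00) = -35.27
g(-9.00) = -326.90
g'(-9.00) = 67.03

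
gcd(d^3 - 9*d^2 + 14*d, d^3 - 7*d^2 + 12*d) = d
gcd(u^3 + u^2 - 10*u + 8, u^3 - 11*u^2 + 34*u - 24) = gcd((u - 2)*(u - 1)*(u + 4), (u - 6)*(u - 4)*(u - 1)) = u - 1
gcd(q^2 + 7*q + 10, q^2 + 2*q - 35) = 1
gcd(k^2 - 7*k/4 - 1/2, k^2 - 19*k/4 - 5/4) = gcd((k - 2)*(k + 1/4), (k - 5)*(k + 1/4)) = k + 1/4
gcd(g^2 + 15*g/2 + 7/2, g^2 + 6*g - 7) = g + 7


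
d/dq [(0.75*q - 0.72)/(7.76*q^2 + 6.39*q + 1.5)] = (-5.82*q^2 + 11.1744*q + 5.7258)/(60.2176*q^4 + 99.1728*q^3 + 64.1121*q^2 + 19.17*q + 2.25)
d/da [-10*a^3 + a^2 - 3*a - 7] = -30*a^2 + 2*a - 3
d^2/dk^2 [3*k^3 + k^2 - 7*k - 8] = 18*k + 2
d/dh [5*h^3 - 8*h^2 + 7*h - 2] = 15*h^2 - 16*h + 7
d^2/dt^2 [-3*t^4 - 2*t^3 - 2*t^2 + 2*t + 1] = -36*t^2 - 12*t - 4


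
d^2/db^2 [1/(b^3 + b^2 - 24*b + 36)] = 2*(-(3*b + 1)*(b^3 + b^2 - 24*b + 36) + (3*b^2 + 2*b - 24)^2)/(b^3 + b^2 - 24*b + 36)^3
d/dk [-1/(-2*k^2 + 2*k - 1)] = 2*(1 - 2*k)/(2*k^2 - 2*k + 1)^2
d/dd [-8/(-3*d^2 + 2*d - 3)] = 16*(1 - 3*d)/(3*d^2 - 2*d + 3)^2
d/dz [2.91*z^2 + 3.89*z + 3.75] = 5.82*z + 3.89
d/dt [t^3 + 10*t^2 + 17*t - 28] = 3*t^2 + 20*t + 17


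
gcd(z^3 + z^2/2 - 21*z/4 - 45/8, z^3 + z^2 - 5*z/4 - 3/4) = z + 3/2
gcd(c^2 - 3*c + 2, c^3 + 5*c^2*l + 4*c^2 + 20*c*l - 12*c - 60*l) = c - 2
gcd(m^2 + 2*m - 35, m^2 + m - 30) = m - 5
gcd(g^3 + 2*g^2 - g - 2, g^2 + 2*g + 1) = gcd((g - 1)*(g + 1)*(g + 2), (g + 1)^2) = g + 1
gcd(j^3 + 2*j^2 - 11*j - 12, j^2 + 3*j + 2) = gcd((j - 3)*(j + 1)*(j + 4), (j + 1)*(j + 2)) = j + 1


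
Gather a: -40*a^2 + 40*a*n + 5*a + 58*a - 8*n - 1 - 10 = -40*a^2 + a*(40*n + 63) - 8*n - 11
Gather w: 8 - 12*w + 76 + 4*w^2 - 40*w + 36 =4*w^2 - 52*w + 120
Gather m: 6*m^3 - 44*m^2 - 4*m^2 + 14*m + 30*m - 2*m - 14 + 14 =6*m^3 - 48*m^2 + 42*m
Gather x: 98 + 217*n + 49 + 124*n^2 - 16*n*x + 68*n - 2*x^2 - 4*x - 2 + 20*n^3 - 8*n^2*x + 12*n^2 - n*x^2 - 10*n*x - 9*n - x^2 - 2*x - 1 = 20*n^3 + 136*n^2 + 276*n + x^2*(-n - 3) + x*(-8*n^2 - 26*n - 6) + 144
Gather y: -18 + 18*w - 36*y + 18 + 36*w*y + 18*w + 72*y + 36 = 36*w + y*(36*w + 36) + 36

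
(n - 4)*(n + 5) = n^2 + n - 20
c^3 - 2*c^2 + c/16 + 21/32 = (c - 7/4)*(c - 3/4)*(c + 1/2)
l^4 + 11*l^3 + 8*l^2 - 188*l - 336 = (l - 4)*(l + 2)*(l + 6)*(l + 7)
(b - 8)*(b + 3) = b^2 - 5*b - 24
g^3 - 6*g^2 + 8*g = g*(g - 4)*(g - 2)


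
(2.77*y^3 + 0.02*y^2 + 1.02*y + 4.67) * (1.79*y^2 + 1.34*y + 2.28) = 4.9583*y^5 + 3.7476*y^4 + 8.1682*y^3 + 9.7717*y^2 + 8.5834*y + 10.6476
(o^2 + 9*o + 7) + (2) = o^2 + 9*o + 9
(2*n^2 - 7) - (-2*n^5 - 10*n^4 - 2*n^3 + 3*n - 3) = 2*n^5 + 10*n^4 + 2*n^3 + 2*n^2 - 3*n - 4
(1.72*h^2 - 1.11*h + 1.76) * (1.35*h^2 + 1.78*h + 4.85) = 2.322*h^4 + 1.5631*h^3 + 8.7422*h^2 - 2.2507*h + 8.536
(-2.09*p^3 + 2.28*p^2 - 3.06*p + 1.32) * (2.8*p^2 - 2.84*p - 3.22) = -5.852*p^5 + 12.3196*p^4 - 8.3134*p^3 + 5.0448*p^2 + 6.1044*p - 4.2504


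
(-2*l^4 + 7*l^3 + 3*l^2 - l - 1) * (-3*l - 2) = 6*l^5 - 17*l^4 - 23*l^3 - 3*l^2 + 5*l + 2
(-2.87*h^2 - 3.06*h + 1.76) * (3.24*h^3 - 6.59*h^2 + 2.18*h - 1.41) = -9.2988*h^5 + 8.9989*h^4 + 19.6112*h^3 - 14.2225*h^2 + 8.1514*h - 2.4816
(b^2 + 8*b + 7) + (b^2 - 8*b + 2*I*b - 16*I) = 2*b^2 + 2*I*b + 7 - 16*I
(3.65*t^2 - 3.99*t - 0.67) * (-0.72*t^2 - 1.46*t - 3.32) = -2.628*t^4 - 2.4562*t^3 - 5.8102*t^2 + 14.225*t + 2.2244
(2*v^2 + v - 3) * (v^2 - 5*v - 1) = 2*v^4 - 9*v^3 - 10*v^2 + 14*v + 3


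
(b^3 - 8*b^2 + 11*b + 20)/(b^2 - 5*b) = b - 3 - 4/b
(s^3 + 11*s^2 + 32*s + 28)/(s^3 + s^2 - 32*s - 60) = (s^2 + 9*s + 14)/(s^2 - s - 30)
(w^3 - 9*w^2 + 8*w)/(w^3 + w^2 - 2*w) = (w - 8)/(w + 2)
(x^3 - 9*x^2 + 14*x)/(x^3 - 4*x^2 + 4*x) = (x - 7)/(x - 2)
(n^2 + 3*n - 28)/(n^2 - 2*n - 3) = (-n^2 - 3*n + 28)/(-n^2 + 2*n + 3)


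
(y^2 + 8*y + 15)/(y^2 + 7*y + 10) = (y + 3)/(y + 2)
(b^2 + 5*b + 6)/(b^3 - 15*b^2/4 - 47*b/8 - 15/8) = 8*(b^2 + 5*b + 6)/(8*b^3 - 30*b^2 - 47*b - 15)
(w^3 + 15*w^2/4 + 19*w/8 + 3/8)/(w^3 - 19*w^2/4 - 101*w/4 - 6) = (w + 1/2)/(w - 8)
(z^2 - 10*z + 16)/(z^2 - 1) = (z^2 - 10*z + 16)/(z^2 - 1)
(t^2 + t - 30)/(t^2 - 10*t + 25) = (t + 6)/(t - 5)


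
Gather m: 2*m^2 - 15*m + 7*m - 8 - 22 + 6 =2*m^2 - 8*m - 24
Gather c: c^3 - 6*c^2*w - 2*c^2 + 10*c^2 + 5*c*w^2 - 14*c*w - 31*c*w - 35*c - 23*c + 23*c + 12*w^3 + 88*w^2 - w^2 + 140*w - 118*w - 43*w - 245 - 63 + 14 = c^3 + c^2*(8 - 6*w) + c*(5*w^2 - 45*w - 35) + 12*w^3 + 87*w^2 - 21*w - 294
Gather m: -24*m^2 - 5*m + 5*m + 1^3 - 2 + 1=-24*m^2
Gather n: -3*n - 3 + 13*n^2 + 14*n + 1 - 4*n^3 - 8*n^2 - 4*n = -4*n^3 + 5*n^2 + 7*n - 2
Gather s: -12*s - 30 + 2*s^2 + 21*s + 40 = 2*s^2 + 9*s + 10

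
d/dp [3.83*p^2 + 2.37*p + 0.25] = 7.66*p + 2.37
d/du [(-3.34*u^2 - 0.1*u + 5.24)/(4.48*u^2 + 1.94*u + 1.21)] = (-6.0316*u^2 - 55.0332*u - 10.2866)/(20.0704*u^4 + 17.3824*u^3 + 14.6052*u^2 + 4.6948*u + 1.4641)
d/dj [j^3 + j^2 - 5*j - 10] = 3*j^2 + 2*j - 5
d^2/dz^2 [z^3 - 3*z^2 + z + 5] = 6*z - 6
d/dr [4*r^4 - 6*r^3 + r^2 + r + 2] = 16*r^3 - 18*r^2 + 2*r + 1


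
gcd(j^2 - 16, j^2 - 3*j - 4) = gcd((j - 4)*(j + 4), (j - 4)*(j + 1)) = j - 4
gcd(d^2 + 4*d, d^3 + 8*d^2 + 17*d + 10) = 1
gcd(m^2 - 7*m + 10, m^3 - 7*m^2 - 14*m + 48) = m - 2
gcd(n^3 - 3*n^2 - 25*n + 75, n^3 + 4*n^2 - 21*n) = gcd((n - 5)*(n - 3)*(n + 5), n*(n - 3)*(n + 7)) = n - 3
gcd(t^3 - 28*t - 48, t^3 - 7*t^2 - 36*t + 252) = t - 6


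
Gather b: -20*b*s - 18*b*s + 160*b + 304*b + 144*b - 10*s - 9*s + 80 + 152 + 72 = b*(608 - 38*s) - 19*s + 304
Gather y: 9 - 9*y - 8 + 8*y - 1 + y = 0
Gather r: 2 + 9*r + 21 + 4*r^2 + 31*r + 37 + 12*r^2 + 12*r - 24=16*r^2 + 52*r + 36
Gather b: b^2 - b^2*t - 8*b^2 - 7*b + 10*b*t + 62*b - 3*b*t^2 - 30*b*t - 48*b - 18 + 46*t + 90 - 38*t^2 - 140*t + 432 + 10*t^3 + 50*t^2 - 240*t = b^2*(-t - 7) + b*(-3*t^2 - 20*t + 7) + 10*t^3 + 12*t^2 - 334*t + 504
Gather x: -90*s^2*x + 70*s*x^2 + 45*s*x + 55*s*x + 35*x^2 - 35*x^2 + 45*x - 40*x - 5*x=70*s*x^2 + x*(-90*s^2 + 100*s)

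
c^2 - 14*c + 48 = (c - 8)*(c - 6)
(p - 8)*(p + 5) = p^2 - 3*p - 40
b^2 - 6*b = b*(b - 6)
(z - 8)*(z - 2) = z^2 - 10*z + 16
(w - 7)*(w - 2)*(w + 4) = w^3 - 5*w^2 - 22*w + 56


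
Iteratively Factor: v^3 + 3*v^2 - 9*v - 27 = (v + 3)*(v^2 - 9) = (v + 3)^2*(v - 3)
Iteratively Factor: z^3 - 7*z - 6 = (z + 1)*(z^2 - z - 6) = (z + 1)*(z + 2)*(z - 3)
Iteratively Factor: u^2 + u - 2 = (u + 2)*(u - 1)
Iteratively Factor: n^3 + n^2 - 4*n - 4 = (n + 1)*(n^2 - 4) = (n + 1)*(n + 2)*(n - 2)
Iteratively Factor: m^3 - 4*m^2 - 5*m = (m)*(m^2 - 4*m - 5) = m*(m + 1)*(m - 5)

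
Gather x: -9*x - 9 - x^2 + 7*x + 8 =-x^2 - 2*x - 1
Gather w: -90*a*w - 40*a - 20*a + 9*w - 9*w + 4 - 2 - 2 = -90*a*w - 60*a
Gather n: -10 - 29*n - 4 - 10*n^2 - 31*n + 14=-10*n^2 - 60*n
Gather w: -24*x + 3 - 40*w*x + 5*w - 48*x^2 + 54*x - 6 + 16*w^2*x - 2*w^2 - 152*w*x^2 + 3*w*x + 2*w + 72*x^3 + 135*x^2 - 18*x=w^2*(16*x - 2) + w*(-152*x^2 - 37*x + 7) + 72*x^3 + 87*x^2 + 12*x - 3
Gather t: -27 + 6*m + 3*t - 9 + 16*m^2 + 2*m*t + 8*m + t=16*m^2 + 14*m + t*(2*m + 4) - 36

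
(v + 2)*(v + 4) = v^2 + 6*v + 8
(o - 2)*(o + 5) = o^2 + 3*o - 10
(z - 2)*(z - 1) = z^2 - 3*z + 2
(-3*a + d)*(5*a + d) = -15*a^2 + 2*a*d + d^2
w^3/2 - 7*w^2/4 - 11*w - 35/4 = (w/2 + 1/2)*(w - 7)*(w + 5/2)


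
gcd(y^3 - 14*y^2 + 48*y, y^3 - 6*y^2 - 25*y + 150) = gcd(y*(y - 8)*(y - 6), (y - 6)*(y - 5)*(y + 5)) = y - 6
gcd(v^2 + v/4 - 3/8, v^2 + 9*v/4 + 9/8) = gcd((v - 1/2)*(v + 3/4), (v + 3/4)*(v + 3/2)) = v + 3/4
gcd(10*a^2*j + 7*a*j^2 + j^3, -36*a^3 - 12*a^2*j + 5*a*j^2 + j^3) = 2*a + j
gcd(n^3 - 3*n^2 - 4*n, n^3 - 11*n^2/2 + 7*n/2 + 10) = n^2 - 3*n - 4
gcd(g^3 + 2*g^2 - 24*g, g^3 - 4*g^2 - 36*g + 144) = g^2 + 2*g - 24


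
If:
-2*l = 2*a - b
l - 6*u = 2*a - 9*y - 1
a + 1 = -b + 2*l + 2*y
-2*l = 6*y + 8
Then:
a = 2*y/3 - 1/3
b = -14*y/3 - 26/3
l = -3*y - 4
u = 7*y/9 - 7/18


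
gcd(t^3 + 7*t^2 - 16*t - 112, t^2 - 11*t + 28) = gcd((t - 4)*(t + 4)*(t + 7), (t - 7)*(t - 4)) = t - 4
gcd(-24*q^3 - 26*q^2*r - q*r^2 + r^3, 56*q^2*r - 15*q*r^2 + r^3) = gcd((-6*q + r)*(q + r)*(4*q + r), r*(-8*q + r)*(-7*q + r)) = 1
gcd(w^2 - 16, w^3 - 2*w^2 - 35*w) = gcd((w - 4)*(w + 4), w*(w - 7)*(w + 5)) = 1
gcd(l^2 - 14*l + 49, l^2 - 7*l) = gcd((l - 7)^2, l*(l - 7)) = l - 7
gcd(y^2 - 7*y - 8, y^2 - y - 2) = y + 1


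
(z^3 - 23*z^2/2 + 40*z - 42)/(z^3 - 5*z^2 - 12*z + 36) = (z - 7/2)/(z + 3)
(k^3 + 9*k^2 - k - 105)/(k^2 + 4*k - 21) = k + 5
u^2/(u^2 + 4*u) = u/(u + 4)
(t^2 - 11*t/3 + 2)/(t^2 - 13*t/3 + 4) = (3*t - 2)/(3*t - 4)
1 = 1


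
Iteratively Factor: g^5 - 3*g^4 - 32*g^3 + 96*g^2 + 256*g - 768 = (g + 4)*(g^4 - 7*g^3 - 4*g^2 + 112*g - 192) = (g - 3)*(g + 4)*(g^3 - 4*g^2 - 16*g + 64) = (g - 4)*(g - 3)*(g + 4)*(g^2 - 16) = (g - 4)^2*(g - 3)*(g + 4)*(g + 4)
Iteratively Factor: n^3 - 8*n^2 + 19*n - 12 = (n - 4)*(n^2 - 4*n + 3) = (n - 4)*(n - 3)*(n - 1)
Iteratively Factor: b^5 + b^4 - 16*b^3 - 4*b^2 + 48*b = (b - 2)*(b^4 + 3*b^3 - 10*b^2 - 24*b) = (b - 3)*(b - 2)*(b^3 + 6*b^2 + 8*b) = (b - 3)*(b - 2)*(b + 4)*(b^2 + 2*b) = b*(b - 3)*(b - 2)*(b + 4)*(b + 2)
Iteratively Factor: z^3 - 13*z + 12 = (z - 3)*(z^2 + 3*z - 4) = (z - 3)*(z + 4)*(z - 1)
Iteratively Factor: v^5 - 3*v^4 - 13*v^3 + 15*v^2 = (v - 5)*(v^4 + 2*v^3 - 3*v^2) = v*(v - 5)*(v^3 + 2*v^2 - 3*v) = v*(v - 5)*(v - 1)*(v^2 + 3*v) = v*(v - 5)*(v - 1)*(v + 3)*(v)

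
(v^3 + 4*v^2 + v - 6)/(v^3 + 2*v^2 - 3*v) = (v + 2)/v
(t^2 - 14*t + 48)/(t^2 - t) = (t^2 - 14*t + 48)/(t*(t - 1))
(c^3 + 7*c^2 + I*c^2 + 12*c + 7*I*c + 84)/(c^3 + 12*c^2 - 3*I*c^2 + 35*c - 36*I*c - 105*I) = (c + 4*I)/(c + 5)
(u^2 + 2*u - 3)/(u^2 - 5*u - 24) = (u - 1)/(u - 8)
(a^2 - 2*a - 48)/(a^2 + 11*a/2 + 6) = 2*(a^2 - 2*a - 48)/(2*a^2 + 11*a + 12)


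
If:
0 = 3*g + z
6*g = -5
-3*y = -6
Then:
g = -5/6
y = 2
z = 5/2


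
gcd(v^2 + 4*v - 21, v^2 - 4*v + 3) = v - 3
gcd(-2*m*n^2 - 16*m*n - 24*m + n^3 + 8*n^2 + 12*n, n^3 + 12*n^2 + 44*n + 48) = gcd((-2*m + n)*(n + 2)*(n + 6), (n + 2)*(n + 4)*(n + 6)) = n^2 + 8*n + 12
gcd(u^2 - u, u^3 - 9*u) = u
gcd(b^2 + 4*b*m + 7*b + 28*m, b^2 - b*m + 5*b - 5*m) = 1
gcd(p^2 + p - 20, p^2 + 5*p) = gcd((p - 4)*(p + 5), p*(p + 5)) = p + 5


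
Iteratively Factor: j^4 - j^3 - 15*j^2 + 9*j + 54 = (j + 2)*(j^3 - 3*j^2 - 9*j + 27) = (j - 3)*(j + 2)*(j^2 - 9) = (j - 3)*(j + 2)*(j + 3)*(j - 3)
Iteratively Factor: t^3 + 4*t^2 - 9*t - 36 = (t + 4)*(t^2 - 9) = (t + 3)*(t + 4)*(t - 3)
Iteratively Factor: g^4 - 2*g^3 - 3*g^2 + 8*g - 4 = (g - 1)*(g^3 - g^2 - 4*g + 4) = (g - 1)*(g + 2)*(g^2 - 3*g + 2) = (g - 1)^2*(g + 2)*(g - 2)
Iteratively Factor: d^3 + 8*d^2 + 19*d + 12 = (d + 1)*(d^2 + 7*d + 12) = (d + 1)*(d + 3)*(d + 4)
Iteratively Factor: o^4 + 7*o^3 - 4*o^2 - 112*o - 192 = (o + 4)*(o^3 + 3*o^2 - 16*o - 48) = (o + 4)^2*(o^2 - o - 12) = (o - 4)*(o + 4)^2*(o + 3)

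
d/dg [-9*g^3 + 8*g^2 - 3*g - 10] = -27*g^2 + 16*g - 3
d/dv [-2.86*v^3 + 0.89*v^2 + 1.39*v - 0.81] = -8.58*v^2 + 1.78*v + 1.39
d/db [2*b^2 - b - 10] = 4*b - 1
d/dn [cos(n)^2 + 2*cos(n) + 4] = -2*(cos(n) + 1)*sin(n)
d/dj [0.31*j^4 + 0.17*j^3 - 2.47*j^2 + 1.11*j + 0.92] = 1.24*j^3 + 0.51*j^2 - 4.94*j + 1.11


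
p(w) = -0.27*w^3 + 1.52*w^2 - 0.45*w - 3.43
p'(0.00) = -0.45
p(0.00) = -3.43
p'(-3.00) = -16.86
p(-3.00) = 18.89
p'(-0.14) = -0.89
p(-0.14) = -3.34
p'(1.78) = 2.39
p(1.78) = -0.94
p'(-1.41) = -6.35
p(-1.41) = 0.98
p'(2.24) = 2.30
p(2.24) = 0.15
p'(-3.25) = -18.89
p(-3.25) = 23.36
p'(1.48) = 2.27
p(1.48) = -1.64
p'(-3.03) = -17.10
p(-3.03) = 19.40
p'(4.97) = -5.35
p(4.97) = -1.27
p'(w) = -0.81*w^2 + 3.04*w - 0.45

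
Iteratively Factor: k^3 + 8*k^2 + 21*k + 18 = (k + 2)*(k^2 + 6*k + 9) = (k + 2)*(k + 3)*(k + 3)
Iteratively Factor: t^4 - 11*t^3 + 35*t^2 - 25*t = (t - 5)*(t^3 - 6*t^2 + 5*t) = (t - 5)^2*(t^2 - t) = (t - 5)^2*(t - 1)*(t)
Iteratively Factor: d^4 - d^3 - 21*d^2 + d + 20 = (d - 5)*(d^3 + 4*d^2 - d - 4) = (d - 5)*(d - 1)*(d^2 + 5*d + 4) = (d - 5)*(d - 1)*(d + 4)*(d + 1)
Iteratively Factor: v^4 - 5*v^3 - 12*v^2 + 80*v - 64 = (v - 1)*(v^3 - 4*v^2 - 16*v + 64) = (v - 4)*(v - 1)*(v^2 - 16) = (v - 4)*(v - 1)*(v + 4)*(v - 4)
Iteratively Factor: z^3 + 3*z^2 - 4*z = (z)*(z^2 + 3*z - 4) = z*(z - 1)*(z + 4)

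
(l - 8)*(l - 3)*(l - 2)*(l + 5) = l^4 - 8*l^3 - 19*l^2 + 182*l - 240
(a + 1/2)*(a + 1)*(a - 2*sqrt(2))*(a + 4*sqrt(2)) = a^4 + 3*a^3/2 + 2*sqrt(2)*a^3 - 31*a^2/2 + 3*sqrt(2)*a^2 - 24*a + sqrt(2)*a - 8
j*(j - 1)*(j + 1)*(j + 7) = j^4 + 7*j^3 - j^2 - 7*j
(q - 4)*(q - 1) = q^2 - 5*q + 4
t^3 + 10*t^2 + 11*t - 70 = (t - 2)*(t + 5)*(t + 7)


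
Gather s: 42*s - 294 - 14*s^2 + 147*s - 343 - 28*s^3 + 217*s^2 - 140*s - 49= -28*s^3 + 203*s^2 + 49*s - 686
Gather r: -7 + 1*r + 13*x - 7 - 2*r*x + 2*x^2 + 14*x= r*(1 - 2*x) + 2*x^2 + 27*x - 14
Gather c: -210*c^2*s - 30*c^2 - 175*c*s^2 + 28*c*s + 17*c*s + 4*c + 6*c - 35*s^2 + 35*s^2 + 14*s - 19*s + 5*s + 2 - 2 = c^2*(-210*s - 30) + c*(-175*s^2 + 45*s + 10)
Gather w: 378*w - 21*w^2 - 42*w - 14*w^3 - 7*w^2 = -14*w^3 - 28*w^2 + 336*w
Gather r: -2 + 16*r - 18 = 16*r - 20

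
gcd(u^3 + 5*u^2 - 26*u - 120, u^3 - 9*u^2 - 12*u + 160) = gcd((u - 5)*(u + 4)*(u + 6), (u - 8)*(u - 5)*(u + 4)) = u^2 - u - 20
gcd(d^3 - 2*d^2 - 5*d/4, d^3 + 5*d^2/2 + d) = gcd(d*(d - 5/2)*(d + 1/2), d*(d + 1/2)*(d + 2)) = d^2 + d/2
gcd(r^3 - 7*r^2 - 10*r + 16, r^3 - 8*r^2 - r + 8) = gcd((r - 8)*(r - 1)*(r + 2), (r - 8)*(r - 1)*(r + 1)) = r^2 - 9*r + 8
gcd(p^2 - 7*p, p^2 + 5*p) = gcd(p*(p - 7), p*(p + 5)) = p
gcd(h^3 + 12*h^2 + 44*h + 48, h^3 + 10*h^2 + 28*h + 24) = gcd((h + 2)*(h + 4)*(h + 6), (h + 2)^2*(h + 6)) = h^2 + 8*h + 12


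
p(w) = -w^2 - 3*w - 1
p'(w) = -2*w - 3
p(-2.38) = 0.48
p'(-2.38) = 1.76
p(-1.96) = 1.04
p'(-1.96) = 0.92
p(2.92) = -18.29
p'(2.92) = -8.84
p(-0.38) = -0.00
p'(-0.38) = -2.24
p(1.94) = -10.58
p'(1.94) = -6.88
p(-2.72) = -0.24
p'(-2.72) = 2.44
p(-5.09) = -11.64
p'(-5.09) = 7.18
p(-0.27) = -0.26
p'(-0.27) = -2.46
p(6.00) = -55.00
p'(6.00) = -15.00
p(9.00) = -109.00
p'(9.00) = -21.00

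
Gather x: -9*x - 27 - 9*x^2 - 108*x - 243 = -9*x^2 - 117*x - 270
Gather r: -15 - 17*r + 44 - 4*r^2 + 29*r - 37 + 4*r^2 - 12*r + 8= 0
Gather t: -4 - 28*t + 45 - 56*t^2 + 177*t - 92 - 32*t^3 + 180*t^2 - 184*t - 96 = -32*t^3 + 124*t^2 - 35*t - 147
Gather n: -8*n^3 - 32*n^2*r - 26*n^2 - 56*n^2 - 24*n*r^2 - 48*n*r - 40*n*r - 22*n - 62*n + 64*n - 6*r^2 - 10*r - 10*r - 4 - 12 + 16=-8*n^3 + n^2*(-32*r - 82) + n*(-24*r^2 - 88*r - 20) - 6*r^2 - 20*r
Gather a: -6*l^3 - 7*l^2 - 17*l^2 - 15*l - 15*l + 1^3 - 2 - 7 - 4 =-6*l^3 - 24*l^2 - 30*l - 12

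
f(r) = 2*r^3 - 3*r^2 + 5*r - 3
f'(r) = 6*r^2 - 6*r + 5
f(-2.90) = -91.51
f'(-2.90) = 72.86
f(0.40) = -1.35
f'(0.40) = 3.56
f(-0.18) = -4.01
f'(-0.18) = 6.27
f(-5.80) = -523.14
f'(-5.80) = 241.64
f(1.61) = 5.62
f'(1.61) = 10.89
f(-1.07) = -14.23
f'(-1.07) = 18.29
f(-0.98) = -12.66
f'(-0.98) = 16.64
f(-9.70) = -2159.12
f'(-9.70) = 627.74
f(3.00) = 39.00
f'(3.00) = 41.00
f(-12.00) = -3951.00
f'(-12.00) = 941.00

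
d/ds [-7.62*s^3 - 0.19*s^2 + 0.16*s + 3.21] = -22.86*s^2 - 0.38*s + 0.16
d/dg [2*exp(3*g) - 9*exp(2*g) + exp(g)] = (6*exp(2*g) - 18*exp(g) + 1)*exp(g)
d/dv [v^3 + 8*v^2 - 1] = v*(3*v + 16)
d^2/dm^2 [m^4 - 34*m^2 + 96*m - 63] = 12*m^2 - 68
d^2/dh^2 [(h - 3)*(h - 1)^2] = 6*h - 10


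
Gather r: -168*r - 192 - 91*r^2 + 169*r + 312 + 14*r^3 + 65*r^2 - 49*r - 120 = 14*r^3 - 26*r^2 - 48*r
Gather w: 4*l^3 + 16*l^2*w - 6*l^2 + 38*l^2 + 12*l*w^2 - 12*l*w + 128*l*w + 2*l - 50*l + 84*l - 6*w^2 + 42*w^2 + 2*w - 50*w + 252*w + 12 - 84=4*l^3 + 32*l^2 + 36*l + w^2*(12*l + 36) + w*(16*l^2 + 116*l + 204) - 72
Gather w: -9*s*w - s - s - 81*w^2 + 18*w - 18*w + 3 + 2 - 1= -9*s*w - 2*s - 81*w^2 + 4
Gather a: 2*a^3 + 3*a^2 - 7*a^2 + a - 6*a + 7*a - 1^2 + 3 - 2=2*a^3 - 4*a^2 + 2*a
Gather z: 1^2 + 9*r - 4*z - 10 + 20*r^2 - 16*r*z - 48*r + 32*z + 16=20*r^2 - 39*r + z*(28 - 16*r) + 7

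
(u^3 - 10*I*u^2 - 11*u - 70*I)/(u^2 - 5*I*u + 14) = u - 5*I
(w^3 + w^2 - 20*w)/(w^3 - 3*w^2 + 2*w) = (w^2 + w - 20)/(w^2 - 3*w + 2)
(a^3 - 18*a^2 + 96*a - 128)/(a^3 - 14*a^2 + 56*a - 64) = (a - 8)/(a - 4)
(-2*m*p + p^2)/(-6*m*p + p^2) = (2*m - p)/(6*m - p)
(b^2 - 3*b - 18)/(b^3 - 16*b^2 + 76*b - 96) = (b + 3)/(b^2 - 10*b + 16)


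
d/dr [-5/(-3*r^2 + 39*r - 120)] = 5*(13 - 2*r)/(3*(r^2 - 13*r + 40)^2)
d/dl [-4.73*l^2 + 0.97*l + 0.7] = 0.97 - 9.46*l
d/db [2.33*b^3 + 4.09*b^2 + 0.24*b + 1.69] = 6.99*b^2 + 8.18*b + 0.24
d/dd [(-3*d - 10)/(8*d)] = 5/(4*d^2)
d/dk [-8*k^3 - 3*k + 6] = -24*k^2 - 3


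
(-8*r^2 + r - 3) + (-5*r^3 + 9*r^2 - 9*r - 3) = -5*r^3 + r^2 - 8*r - 6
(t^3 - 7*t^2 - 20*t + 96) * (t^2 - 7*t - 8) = t^5 - 14*t^4 + 21*t^3 + 292*t^2 - 512*t - 768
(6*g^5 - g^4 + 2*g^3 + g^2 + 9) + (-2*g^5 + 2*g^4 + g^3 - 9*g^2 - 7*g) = 4*g^5 + g^4 + 3*g^3 - 8*g^2 - 7*g + 9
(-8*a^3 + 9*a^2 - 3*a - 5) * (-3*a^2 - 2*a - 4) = 24*a^5 - 11*a^4 + 23*a^3 - 15*a^2 + 22*a + 20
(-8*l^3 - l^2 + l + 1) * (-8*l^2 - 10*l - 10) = 64*l^5 + 88*l^4 + 82*l^3 - 8*l^2 - 20*l - 10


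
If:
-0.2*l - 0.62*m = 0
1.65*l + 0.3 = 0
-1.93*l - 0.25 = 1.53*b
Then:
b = 0.07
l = -0.18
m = 0.06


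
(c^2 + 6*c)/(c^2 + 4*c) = (c + 6)/(c + 4)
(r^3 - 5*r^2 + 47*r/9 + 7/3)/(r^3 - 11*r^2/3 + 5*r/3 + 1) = (r - 7/3)/(r - 1)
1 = 1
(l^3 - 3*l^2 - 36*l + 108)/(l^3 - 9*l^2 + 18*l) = (l + 6)/l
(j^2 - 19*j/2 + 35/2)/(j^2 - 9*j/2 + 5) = (j - 7)/(j - 2)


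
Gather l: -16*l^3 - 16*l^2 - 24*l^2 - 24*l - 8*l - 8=-16*l^3 - 40*l^2 - 32*l - 8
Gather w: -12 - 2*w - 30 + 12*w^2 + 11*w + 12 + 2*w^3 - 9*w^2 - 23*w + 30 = 2*w^3 + 3*w^2 - 14*w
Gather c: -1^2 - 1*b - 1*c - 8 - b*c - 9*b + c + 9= -b*c - 10*b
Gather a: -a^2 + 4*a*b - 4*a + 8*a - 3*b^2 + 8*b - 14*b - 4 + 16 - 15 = -a^2 + a*(4*b + 4) - 3*b^2 - 6*b - 3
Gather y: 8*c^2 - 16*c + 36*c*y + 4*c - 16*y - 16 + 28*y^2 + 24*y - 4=8*c^2 - 12*c + 28*y^2 + y*(36*c + 8) - 20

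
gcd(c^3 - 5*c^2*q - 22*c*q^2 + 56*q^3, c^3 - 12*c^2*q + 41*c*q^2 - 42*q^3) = c^2 - 9*c*q + 14*q^2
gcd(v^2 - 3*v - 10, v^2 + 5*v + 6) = v + 2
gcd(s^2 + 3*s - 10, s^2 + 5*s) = s + 5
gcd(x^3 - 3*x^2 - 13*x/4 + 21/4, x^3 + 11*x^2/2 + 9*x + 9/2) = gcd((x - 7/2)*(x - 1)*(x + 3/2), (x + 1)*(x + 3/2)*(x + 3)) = x + 3/2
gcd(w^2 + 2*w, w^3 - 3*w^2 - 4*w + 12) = w + 2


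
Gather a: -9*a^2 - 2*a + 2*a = -9*a^2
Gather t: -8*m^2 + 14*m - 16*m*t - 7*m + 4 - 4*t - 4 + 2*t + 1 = -8*m^2 + 7*m + t*(-16*m - 2) + 1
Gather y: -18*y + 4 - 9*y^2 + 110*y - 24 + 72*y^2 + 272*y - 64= 63*y^2 + 364*y - 84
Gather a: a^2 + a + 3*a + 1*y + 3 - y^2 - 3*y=a^2 + 4*a - y^2 - 2*y + 3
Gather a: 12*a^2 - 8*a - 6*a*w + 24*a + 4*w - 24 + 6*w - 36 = 12*a^2 + a*(16 - 6*w) + 10*w - 60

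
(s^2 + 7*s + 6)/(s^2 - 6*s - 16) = (s^2 + 7*s + 6)/(s^2 - 6*s - 16)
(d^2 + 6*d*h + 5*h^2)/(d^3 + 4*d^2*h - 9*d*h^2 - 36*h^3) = (d^2 + 6*d*h + 5*h^2)/(d^3 + 4*d^2*h - 9*d*h^2 - 36*h^3)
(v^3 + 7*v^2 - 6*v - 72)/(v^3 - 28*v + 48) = (v^2 + v - 12)/(v^2 - 6*v + 8)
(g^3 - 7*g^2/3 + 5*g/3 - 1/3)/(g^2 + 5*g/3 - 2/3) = (g^2 - 2*g + 1)/(g + 2)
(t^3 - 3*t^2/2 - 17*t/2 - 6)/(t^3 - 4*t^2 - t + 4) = (t + 3/2)/(t - 1)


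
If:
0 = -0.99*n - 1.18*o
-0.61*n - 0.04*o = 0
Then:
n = 0.00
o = 0.00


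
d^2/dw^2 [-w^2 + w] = -2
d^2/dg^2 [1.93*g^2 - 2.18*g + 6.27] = 3.86000000000000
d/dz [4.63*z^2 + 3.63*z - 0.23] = 9.26*z + 3.63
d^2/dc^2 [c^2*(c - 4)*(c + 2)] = 12*c^2 - 12*c - 16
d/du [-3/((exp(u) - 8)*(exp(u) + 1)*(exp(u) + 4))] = 3*((exp(u) - 8)*(exp(u) + 1) + (exp(u) - 8)*(exp(u) + 4) + (exp(u) + 1)*(exp(u) + 4))/(4*(exp(u) - 8)^2*(exp(u) + 4)^2*cosh(u/2)^2)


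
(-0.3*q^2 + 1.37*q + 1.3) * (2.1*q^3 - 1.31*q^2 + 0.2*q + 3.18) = -0.63*q^5 + 3.27*q^4 + 0.8753*q^3 - 2.383*q^2 + 4.6166*q + 4.134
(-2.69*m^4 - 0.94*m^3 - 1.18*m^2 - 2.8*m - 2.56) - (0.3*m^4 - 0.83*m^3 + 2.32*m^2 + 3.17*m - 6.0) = -2.99*m^4 - 0.11*m^3 - 3.5*m^2 - 5.97*m + 3.44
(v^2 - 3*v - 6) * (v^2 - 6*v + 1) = v^4 - 9*v^3 + 13*v^2 + 33*v - 6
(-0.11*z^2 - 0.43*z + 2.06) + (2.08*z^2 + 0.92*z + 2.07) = 1.97*z^2 + 0.49*z + 4.13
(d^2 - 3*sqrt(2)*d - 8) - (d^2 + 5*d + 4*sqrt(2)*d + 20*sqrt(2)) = -7*sqrt(2)*d - 5*d - 20*sqrt(2) - 8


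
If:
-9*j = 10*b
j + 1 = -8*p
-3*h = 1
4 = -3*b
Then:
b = -4/3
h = -1/3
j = 40/27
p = -67/216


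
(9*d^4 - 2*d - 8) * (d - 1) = 9*d^5 - 9*d^4 - 2*d^2 - 6*d + 8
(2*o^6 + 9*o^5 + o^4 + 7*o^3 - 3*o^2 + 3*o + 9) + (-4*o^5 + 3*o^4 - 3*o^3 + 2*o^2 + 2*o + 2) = 2*o^6 + 5*o^5 + 4*o^4 + 4*o^3 - o^2 + 5*o + 11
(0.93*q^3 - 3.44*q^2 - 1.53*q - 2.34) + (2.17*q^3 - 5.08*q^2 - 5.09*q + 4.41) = 3.1*q^3 - 8.52*q^2 - 6.62*q + 2.07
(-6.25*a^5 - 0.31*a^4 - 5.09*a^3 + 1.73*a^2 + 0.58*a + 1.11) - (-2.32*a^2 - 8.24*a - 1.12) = -6.25*a^5 - 0.31*a^4 - 5.09*a^3 + 4.05*a^2 + 8.82*a + 2.23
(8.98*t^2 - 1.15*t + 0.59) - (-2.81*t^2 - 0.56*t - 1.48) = 11.79*t^2 - 0.59*t + 2.07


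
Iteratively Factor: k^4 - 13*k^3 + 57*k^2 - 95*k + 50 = (k - 5)*(k^3 - 8*k^2 + 17*k - 10) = (k - 5)*(k - 2)*(k^2 - 6*k + 5) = (k - 5)*(k - 2)*(k - 1)*(k - 5)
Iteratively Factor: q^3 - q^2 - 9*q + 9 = (q - 1)*(q^2 - 9) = (q - 3)*(q - 1)*(q + 3)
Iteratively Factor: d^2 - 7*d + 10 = (d - 2)*(d - 5)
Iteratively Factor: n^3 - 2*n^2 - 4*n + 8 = (n - 2)*(n^2 - 4) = (n - 2)^2*(n + 2)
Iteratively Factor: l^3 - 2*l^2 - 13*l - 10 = (l + 1)*(l^2 - 3*l - 10) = (l - 5)*(l + 1)*(l + 2)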